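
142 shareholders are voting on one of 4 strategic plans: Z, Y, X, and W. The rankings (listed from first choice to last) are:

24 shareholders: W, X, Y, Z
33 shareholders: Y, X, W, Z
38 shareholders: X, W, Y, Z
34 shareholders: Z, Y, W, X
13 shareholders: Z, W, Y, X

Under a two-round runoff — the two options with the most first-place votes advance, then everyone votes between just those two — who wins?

Round 1 first-place votes: Z 47, Y 33, X 38, W 24.
Z and X advance.
Runoff: Z is preferred to X by 47 voters; X by 95.
X wins the runoff.

X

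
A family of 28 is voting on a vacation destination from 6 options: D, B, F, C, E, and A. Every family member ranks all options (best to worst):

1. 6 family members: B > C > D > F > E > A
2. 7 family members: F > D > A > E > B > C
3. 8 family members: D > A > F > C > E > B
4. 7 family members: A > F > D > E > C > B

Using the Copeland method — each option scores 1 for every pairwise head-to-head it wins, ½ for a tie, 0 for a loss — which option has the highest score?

D: beats B, C, E, and A; ties F → score 4.5.
B: loses to D, F, C, E, and A → score 0.
F: beats B, C, and E; ties D; loses to A → score 3.5.
C: beats B; ties E; loses to D, F, and A → score 1.5.
E: beats B; ties C; loses to D, F, and A → score 1.5.
A: beats B, F, C, and E; loses to D → score 4.
D has the best pairwise record.

D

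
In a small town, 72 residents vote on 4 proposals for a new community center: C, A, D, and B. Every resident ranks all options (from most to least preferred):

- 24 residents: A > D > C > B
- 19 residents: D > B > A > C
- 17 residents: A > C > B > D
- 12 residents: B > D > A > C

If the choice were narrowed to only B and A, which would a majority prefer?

A

Voters preferring B to A: 31; preferring A to B: 41.
A wins the head-to-head.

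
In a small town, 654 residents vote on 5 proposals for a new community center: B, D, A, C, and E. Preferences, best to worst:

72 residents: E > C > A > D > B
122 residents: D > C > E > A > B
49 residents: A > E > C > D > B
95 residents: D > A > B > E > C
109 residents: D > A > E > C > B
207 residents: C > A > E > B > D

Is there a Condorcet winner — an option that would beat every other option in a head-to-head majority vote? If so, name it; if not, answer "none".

C vs B: 559–95 for C.
C vs D: 328–326 for C.
C vs A: 401–253 for C.
C vs E: 329–325 for C.
C beats every other option head-to-head.

C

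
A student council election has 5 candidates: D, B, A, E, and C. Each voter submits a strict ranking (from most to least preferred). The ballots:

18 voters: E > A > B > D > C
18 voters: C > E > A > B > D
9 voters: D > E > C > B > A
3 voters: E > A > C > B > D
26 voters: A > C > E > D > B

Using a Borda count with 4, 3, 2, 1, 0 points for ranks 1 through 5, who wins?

E

D: 18·1 + 18·0 + 9·4 + 3·0 + 26·1 = 80
B: 18·2 + 18·1 + 9·1 + 3·1 + 26·0 = 66
A: 18·3 + 18·2 + 9·0 + 3·3 + 26·4 = 203
E: 18·4 + 18·3 + 9·3 + 3·4 + 26·2 = 217
C: 18·0 + 18·4 + 9·2 + 3·2 + 26·3 = 174
E has the highest Borda score (217).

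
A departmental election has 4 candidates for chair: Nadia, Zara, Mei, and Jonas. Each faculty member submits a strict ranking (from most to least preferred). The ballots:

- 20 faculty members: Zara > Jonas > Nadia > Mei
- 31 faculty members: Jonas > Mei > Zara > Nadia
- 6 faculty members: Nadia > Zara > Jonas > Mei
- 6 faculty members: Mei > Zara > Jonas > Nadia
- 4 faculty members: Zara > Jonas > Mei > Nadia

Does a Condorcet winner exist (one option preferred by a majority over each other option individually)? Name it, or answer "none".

Checking pairwise contests:
Zara beats Nadia 61–6.
Mei beats Zara 37–30.
Jonas beats Mei 61–6.
Zara beats Jonas 36–31.
Every option loses at least one head-to-head, so there is no Condorcet winner.

none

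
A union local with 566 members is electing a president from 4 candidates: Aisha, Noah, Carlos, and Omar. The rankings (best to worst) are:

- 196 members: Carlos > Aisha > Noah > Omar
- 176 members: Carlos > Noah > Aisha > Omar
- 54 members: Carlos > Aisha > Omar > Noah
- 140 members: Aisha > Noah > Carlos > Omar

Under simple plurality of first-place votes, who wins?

First-place votes: Aisha 140, Noah 0, Carlos 426, Omar 0.
Carlos has the most first-place votes.

Carlos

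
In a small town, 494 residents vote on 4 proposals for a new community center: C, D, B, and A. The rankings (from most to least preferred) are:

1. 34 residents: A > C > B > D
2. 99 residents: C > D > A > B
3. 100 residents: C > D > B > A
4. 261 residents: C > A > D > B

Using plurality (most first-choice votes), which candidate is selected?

C

First-place votes: C 460, D 0, B 0, A 34.
C has the most first-place votes.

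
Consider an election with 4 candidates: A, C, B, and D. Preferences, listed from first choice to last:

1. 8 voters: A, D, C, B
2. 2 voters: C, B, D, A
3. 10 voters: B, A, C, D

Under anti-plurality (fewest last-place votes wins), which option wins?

Last-place votes: A 2, C 0, B 8, D 10.
C is ranked last by the fewest voters, so C wins.

C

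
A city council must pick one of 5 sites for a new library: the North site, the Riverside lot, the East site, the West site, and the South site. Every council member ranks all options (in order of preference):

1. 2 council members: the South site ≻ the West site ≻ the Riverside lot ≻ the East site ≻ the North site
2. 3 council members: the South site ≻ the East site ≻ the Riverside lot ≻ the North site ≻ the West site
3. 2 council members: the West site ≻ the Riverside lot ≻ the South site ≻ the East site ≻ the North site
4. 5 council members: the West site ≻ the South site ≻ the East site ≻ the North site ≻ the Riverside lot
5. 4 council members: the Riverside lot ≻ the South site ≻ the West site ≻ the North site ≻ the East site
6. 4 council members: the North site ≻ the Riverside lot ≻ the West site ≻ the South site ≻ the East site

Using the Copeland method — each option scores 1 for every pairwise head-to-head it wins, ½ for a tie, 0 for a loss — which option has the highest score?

the North site: loses to the Riverside lot, the East site, the West site, and the South site → score 0.
the Riverside lot: beats the North site, the East site, and the West site; ties the South site → score 3.5.
the East site: beats the North site; loses to the Riverside lot, the West site, and the South site → score 1.
the West site: beats the North site, the East site, and the South site; loses to the Riverside lot → score 3.
the South site: beats the North site and the East site; ties the Riverside lot; loses to the West site → score 2.5.
the Riverside lot has the best pairwise record.

the Riverside lot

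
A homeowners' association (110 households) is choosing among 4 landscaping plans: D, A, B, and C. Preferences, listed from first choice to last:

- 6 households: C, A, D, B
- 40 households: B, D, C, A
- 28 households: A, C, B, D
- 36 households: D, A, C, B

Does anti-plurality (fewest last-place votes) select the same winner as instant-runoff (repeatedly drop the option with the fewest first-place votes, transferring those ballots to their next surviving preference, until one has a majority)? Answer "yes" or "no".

Anti-plurality — last-place votes: D 28, A 40, B 42, C 0. Winner: C.
Instant-runoff — R1 D 36, A 28, B 40, C 6 (C out); R2 D 36, A 34, B 40 (A out); R3 D 42, B 68 (B winner). Winner: B.
The two methods disagree.

no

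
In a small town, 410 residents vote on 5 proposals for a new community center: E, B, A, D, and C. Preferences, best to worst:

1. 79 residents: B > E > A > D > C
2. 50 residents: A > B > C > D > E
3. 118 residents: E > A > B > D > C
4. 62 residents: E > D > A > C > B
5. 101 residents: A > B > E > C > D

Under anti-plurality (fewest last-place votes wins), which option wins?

A

Last-place votes: E 50, B 62, A 0, D 101, C 197.
A is ranked last by the fewest voters, so A wins.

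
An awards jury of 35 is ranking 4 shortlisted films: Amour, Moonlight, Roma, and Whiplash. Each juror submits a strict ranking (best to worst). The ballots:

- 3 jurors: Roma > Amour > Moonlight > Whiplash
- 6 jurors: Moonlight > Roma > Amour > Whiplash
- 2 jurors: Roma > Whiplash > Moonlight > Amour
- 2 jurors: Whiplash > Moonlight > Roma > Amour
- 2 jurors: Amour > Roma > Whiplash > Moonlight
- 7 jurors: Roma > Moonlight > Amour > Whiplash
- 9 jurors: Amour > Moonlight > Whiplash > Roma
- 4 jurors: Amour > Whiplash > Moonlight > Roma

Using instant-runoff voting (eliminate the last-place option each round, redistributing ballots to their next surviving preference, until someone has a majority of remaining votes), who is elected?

Round 1: Amour 15, Moonlight 6, Roma 12, Whiplash 2. Eliminate Whiplash.
Round 2: Amour 15, Moonlight 8, Roma 12. Eliminate Moonlight.
Round 3: Amour 15, Roma 20. Roma has a majority.

Roma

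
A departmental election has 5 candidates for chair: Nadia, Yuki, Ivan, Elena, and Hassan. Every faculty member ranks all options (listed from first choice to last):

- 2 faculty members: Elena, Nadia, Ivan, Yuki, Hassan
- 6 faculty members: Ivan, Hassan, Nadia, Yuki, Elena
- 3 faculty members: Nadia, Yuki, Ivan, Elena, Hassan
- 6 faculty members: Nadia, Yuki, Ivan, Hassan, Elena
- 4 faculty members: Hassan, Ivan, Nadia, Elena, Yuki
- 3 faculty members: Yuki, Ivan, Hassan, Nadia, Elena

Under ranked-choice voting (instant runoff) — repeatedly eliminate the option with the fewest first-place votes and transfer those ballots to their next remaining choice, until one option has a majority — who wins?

Ivan

Round 1: Nadia 9, Yuki 3, Ivan 6, Elena 2, Hassan 4. Eliminate Elena.
Round 2: Nadia 11, Yuki 3, Ivan 6, Hassan 4. Eliminate Yuki.
Round 3: Nadia 11, Ivan 9, Hassan 4. Eliminate Hassan.
Round 4: Nadia 11, Ivan 13. Ivan has a majority.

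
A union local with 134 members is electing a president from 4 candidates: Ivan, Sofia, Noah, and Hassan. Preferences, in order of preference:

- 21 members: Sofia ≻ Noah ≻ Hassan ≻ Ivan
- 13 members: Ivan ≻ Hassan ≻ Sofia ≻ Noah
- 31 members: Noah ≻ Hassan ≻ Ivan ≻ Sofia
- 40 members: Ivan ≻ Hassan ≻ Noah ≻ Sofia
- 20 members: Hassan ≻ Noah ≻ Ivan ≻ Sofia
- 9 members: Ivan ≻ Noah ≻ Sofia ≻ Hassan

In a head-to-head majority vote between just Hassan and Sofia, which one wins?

Voters preferring Hassan to Sofia: 104; preferring Sofia to Hassan: 30.
Hassan wins the head-to-head.

Hassan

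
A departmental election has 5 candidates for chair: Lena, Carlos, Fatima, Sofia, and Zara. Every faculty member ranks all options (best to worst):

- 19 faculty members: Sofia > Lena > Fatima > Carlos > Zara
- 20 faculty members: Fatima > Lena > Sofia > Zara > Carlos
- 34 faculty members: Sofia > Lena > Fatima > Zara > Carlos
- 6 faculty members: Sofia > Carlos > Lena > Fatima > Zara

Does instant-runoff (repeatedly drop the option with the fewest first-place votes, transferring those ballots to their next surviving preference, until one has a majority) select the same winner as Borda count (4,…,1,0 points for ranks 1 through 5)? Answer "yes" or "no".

Instant-runoff — R1 Lena 0, Carlos 0, Fatima 20, Sofia 59, Zara 0 (Sofia winner). Winner: Sofia.
Borda — scores: Lena 231, Carlos 37, Fatima 192, Sofia 276, Zara 54. Winner: Sofia.
The two methods agree.

yes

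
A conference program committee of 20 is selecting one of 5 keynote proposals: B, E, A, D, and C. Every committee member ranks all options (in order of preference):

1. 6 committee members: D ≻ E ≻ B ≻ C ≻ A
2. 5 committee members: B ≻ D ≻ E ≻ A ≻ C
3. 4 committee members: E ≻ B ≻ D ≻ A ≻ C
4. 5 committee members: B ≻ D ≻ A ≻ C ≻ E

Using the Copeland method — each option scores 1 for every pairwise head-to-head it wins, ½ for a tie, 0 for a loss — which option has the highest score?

B

B: beats A, D, and C; ties E → score 3.5.
E: beats A and C; ties B; loses to D → score 2.5.
A: beats C; loses to B, E, and D → score 1.
D: beats E, A, and C; loses to B → score 3.
C: loses to B, E, A, and D → score 0.
B has the best pairwise record.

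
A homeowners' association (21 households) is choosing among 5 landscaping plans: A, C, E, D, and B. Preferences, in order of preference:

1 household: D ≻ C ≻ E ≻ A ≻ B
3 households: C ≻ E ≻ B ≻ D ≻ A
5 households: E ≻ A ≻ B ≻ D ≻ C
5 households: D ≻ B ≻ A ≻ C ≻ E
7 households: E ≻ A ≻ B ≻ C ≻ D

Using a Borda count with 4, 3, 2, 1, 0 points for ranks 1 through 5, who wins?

E

A: 1·1 + 3·0 + 5·3 + 5·2 + 7·3 = 47
C: 1·3 + 3·4 + 5·0 + 5·1 + 7·1 = 27
E: 1·2 + 3·3 + 5·4 + 5·0 + 7·4 = 59
D: 1·4 + 3·1 + 5·1 + 5·4 + 7·0 = 32
B: 1·0 + 3·2 + 5·2 + 5·3 + 7·2 = 45
E has the highest Borda score (59).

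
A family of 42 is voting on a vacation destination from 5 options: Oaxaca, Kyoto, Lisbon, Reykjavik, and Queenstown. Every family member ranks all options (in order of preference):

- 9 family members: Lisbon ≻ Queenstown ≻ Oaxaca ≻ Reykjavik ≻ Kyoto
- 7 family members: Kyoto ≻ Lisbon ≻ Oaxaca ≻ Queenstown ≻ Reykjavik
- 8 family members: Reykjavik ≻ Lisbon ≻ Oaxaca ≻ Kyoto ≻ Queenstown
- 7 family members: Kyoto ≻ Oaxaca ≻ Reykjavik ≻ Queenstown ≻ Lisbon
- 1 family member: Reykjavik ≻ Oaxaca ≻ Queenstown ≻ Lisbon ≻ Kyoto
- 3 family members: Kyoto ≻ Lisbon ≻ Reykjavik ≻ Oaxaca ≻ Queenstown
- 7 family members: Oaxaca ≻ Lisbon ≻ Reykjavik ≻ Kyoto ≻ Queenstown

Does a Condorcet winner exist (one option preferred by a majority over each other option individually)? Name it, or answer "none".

Lisbon

Lisbon vs Oaxaca: 27–15 for Lisbon.
Lisbon vs Kyoto: 25–17 for Lisbon.
Lisbon vs Reykjavik: 26–16 for Lisbon.
Lisbon vs Queenstown: 34–8 for Lisbon.
Lisbon beats every other option head-to-head.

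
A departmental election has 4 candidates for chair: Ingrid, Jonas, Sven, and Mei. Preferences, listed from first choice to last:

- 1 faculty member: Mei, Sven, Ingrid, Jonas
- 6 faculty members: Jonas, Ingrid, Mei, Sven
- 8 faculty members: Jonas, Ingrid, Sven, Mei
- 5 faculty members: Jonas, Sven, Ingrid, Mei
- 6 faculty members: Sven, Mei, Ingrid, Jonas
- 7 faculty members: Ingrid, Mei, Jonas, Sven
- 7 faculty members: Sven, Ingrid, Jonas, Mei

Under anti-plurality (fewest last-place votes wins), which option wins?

Last-place votes: Ingrid 0, Jonas 7, Sven 13, Mei 20.
Ingrid is ranked last by the fewest voters, so Ingrid wins.

Ingrid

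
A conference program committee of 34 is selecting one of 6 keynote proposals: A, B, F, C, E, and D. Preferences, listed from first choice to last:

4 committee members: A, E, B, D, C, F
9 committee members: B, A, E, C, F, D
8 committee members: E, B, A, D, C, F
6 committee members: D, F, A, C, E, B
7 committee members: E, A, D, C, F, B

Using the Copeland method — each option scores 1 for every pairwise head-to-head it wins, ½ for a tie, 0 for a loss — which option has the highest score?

A: beats F, C, E, and D; ties B → score 4.5.
B: beats F, C, and D; ties A; loses to E → score 3.5.
F: loses to A, B, C, E, and D → score 0.
C: beats F; loses to A, B, E, and D → score 1.
E: beats B, F, C, and D; loses to A → score 4.
D: beats F and C; loses to A, B, and E → score 2.
A has the best pairwise record.

A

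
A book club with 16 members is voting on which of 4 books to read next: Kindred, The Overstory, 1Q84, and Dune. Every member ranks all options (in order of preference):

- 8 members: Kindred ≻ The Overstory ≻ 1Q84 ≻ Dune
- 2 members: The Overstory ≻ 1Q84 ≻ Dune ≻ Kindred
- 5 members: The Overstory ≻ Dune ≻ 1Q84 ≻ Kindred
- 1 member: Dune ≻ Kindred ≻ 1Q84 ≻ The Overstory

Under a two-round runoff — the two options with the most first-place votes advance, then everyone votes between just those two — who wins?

Round 1 first-place votes: Kindred 8, The Overstory 7, 1Q84 0, Dune 1.
Kindred and The Overstory advance.
Runoff: Kindred is preferred to The Overstory by 9 voters; The Overstory by 7.
Kindred wins the runoff.

Kindred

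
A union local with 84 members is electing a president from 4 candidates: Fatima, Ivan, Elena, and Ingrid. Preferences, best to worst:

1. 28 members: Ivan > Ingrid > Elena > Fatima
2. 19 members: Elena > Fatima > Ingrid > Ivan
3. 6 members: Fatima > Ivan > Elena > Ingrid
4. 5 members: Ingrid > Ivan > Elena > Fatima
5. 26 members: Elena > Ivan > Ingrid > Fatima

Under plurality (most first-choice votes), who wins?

First-place votes: Fatima 6, Ivan 28, Elena 45, Ingrid 5.
Elena has the most first-place votes.

Elena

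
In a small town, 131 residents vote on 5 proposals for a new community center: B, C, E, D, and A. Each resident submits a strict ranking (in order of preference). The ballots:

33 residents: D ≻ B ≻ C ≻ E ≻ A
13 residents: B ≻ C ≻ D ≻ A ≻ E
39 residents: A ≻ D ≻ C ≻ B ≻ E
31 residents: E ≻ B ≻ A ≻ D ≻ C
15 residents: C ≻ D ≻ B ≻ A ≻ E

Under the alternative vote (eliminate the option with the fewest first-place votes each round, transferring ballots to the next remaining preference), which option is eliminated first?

Round 1: B 13, C 15, E 31, D 33, A 39. Eliminate B.

B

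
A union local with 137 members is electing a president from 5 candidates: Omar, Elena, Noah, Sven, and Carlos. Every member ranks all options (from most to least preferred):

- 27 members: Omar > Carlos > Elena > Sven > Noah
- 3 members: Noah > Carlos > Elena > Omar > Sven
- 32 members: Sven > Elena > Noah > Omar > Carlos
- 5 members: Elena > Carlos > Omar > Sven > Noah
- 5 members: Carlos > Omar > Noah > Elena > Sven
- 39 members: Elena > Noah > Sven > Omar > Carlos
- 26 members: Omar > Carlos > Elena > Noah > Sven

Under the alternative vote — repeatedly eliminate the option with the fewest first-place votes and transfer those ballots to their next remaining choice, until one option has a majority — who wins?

Round 1: Omar 53, Elena 44, Noah 3, Sven 32, Carlos 5. Eliminate Noah.
Round 2: Omar 53, Elena 44, Sven 32, Carlos 8. Eliminate Carlos.
Round 3: Omar 58, Elena 47, Sven 32. Eliminate Sven.
Round 4: Omar 58, Elena 79. Elena has a majority.

Elena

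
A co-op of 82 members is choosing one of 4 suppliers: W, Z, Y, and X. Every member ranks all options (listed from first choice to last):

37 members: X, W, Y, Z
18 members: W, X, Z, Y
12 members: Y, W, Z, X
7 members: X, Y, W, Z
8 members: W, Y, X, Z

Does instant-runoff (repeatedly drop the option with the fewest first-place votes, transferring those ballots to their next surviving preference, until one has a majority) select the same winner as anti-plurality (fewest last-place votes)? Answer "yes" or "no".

no

Instant-runoff — R1 W 26, Z 0, Y 12, X 44 (X winner). Winner: X.
Anti-plurality — last-place votes: W 0, Z 52, Y 18, X 12. Winner: W.
The two methods disagree.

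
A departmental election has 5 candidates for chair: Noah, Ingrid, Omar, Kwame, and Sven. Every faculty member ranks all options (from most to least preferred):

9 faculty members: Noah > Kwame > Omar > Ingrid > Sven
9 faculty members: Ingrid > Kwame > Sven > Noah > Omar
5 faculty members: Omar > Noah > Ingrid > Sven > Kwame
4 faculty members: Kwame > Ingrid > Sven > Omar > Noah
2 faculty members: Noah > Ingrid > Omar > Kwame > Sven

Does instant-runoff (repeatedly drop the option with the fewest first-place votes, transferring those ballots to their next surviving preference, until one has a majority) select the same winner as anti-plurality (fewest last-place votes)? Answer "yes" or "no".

Instant-runoff — R1 Noah 11, Ingrid 9, Omar 5, Kwame 4, Sven 0 (Sven out); R2 Noah 11, Ingrid 9, Omar 5, Kwame 4 (Kwame out); R3 Noah 11, Ingrid 13, Omar 5 (Omar out); R4 Noah 16, Ingrid 13 (Noah winner). Winner: Noah.
Anti-plurality — last-place votes: Noah 4, Ingrid 0, Omar 9, Kwame 5, Sven 11. Winner: Ingrid.
The two methods disagree.

no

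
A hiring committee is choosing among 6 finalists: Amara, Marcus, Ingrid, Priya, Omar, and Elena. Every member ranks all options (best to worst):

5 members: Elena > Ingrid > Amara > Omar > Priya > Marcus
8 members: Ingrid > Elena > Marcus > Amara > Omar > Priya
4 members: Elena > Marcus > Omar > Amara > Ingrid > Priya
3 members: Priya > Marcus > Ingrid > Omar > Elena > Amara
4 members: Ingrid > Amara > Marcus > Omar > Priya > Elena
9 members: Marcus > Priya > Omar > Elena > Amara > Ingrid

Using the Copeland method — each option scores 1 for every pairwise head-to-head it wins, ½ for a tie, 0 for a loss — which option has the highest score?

Elena

Amara: beats Priya and Omar; loses to Marcus, Ingrid, and Elena → score 2.
Marcus: beats Amara, Priya, and Omar; loses to Ingrid and Elena → score 3.
Ingrid: beats Amara, Marcus, Priya, and Omar; loses to Elena → score 4.
Priya: loses to Amara, Marcus, Ingrid, Omar, and Elena → score 0.
Omar: beats Priya; loses to Amara, Marcus, Ingrid, and Elena → score 1.
Elena: beats Amara, Marcus, Ingrid, Priya, and Omar → score 5.
Elena has the best pairwise record.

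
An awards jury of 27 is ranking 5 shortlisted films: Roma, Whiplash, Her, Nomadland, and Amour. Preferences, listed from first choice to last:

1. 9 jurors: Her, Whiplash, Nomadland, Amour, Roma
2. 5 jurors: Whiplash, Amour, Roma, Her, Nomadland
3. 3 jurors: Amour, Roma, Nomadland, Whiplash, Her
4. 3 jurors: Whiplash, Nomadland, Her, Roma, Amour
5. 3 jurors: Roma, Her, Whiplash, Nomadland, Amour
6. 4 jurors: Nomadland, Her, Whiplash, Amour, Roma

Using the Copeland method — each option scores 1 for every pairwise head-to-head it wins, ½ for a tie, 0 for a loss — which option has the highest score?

Her

Roma: loses to Whiplash, Her, Nomadland, and Amour → score 0.
Whiplash: beats Roma, Nomadland, and Amour; loses to Her → score 3.
Her: beats Roma, Whiplash, Nomadland, and Amour → score 4.
Nomadland: beats Roma and Amour; loses to Whiplash and Her → score 2.
Amour: beats Roma; loses to Whiplash, Her, and Nomadland → score 1.
Her has the best pairwise record.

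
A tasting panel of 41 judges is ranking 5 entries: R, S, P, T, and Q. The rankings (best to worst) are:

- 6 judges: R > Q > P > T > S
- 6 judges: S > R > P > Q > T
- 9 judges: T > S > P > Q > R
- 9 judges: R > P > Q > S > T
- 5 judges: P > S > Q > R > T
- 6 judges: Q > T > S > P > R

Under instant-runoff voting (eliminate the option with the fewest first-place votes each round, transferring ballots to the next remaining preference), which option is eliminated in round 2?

Round 1: R 15, S 6, P 5, T 9, Q 6. Eliminate P.
Round 2: R 15, S 11, T 9, Q 6. Eliminate Q.

Q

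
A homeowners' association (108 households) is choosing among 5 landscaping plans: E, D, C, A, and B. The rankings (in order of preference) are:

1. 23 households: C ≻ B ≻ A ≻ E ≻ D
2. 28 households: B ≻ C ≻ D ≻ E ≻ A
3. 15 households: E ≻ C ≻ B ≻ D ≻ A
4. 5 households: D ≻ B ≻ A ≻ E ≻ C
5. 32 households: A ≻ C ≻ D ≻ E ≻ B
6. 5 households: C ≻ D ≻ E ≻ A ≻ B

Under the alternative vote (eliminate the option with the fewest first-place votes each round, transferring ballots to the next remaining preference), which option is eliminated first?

D

Round 1: E 15, D 5, C 28, A 32, B 28. Eliminate D.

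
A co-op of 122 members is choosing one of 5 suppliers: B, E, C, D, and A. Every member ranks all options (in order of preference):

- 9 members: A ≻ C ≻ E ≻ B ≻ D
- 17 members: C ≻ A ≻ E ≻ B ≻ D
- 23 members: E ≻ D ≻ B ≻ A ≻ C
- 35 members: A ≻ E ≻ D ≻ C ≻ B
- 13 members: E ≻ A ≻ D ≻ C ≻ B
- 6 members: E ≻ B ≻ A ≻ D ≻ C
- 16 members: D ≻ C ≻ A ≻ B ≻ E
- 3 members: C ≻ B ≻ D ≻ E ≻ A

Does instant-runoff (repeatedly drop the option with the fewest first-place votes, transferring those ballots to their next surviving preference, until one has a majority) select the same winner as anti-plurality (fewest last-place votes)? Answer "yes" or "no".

yes

Instant-runoff — R1 B 0, E 42, C 20, D 16, A 44 (B out); R2 E 42, C 20, D 16, A 44 (D out); R3 E 42, C 36, A 44 (C out); R4 E 45, A 77 (A winner). Winner: A.
Anti-plurality — last-place votes: B 48, E 16, C 29, D 26, A 3. Winner: A.
The two methods agree.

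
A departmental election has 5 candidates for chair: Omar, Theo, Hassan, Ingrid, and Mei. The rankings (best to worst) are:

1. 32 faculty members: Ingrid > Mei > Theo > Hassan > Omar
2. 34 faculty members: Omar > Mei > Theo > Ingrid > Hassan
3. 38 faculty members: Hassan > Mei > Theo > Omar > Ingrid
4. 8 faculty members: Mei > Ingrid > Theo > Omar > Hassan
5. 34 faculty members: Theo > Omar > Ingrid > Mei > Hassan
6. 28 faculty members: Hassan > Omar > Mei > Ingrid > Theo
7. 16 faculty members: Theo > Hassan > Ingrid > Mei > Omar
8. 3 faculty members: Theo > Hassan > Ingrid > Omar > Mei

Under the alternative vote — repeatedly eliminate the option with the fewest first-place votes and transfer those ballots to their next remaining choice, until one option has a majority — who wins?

Theo

Round 1: Omar 34, Theo 53, Hassan 66, Ingrid 32, Mei 8. Eliminate Mei.
Round 2: Omar 34, Theo 53, Hassan 66, Ingrid 40. Eliminate Omar.
Round 3: Theo 87, Hassan 66, Ingrid 40. Eliminate Ingrid.
Round 4: Theo 127, Hassan 66. Theo has a majority.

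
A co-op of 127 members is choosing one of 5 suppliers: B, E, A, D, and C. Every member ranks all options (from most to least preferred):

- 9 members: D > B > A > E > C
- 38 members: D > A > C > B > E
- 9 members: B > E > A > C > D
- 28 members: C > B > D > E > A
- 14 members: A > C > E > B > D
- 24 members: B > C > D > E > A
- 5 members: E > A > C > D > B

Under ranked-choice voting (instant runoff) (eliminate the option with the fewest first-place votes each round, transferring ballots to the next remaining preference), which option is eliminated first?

Round 1: B 33, E 5, A 14, D 47, C 28. Eliminate E.

E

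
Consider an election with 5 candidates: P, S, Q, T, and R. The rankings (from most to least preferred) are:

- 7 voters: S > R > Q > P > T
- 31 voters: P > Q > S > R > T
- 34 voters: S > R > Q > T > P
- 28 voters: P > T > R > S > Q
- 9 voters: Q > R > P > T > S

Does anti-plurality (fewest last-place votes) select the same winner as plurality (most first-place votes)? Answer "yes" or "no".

no

Anti-plurality — last-place votes: P 34, S 9, Q 28, T 38, R 0. Winner: R.
Plurality — first-place votes: P 59, S 41, Q 9, T 0, R 0. Winner: P.
The two methods disagree.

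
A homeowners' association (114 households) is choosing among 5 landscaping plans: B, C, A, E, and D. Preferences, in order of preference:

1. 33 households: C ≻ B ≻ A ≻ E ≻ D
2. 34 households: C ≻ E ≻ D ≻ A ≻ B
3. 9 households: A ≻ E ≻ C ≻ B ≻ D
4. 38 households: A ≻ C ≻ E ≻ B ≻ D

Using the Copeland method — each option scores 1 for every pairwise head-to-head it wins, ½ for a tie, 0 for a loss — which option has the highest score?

C

B: beats D; loses to C, A, and E → score 1.
C: beats B, A, E, and D → score 4.
A: beats B, E, and D; loses to C → score 3.
E: beats B and D; loses to C and A → score 2.
D: loses to B, C, A, and E → score 0.
C has the best pairwise record.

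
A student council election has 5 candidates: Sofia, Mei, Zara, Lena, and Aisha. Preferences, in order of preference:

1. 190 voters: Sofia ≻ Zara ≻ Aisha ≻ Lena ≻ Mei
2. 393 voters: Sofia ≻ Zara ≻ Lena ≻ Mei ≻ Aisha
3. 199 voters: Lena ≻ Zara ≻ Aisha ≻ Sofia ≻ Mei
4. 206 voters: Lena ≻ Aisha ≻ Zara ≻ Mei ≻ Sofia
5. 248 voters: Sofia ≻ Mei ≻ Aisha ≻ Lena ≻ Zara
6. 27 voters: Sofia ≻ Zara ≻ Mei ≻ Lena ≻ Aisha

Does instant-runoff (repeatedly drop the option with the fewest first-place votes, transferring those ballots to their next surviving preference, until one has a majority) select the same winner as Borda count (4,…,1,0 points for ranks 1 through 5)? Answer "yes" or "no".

yes

Instant-runoff — R1 Sofia 858, Mei 0, Zara 0, Lena 405, Aisha 0 (Sofia winner). Winner: Sofia.
Borda — scores: Sofia 3631, Mei 1397, Zara 2839, Lena 2871, Aisha 1892. Winner: Sofia.
The two methods agree.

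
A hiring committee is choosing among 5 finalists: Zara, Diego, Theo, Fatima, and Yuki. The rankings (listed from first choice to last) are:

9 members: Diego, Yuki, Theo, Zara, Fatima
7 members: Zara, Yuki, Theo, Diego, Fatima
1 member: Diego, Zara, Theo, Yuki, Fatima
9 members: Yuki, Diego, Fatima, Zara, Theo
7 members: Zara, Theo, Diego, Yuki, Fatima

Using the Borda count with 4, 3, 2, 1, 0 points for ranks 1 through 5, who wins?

Zara: 9·1 + 7·4 + 1·3 + 9·1 + 7·4 = 77
Diego: 9·4 + 7·1 + 1·4 + 9·3 + 7·2 = 88
Theo: 9·2 + 7·2 + 1·2 + 9·0 + 7·3 = 55
Fatima: 9·0 + 7·0 + 1·0 + 9·2 + 7·0 = 18
Yuki: 9·3 + 7·3 + 1·1 + 9·4 + 7·1 = 92
Yuki has the highest Borda score (92).

Yuki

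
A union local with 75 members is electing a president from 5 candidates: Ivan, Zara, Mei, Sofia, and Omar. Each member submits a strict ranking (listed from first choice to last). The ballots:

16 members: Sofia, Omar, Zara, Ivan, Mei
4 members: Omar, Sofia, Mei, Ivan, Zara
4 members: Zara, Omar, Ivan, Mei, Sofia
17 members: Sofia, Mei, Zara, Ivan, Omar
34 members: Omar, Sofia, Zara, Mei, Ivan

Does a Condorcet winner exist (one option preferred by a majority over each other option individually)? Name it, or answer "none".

Omar

Omar vs Ivan: 58–17 for Omar.
Omar vs Zara: 54–21 for Omar.
Omar vs Mei: 58–17 for Omar.
Omar vs Sofia: 42–33 for Omar.
Omar beats every other option head-to-head.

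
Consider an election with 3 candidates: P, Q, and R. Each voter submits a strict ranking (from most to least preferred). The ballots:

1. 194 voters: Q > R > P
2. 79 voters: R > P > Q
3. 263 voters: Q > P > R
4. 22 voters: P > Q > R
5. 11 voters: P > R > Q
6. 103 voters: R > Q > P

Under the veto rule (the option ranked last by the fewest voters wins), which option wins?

Q

Last-place votes: P 297, Q 90, R 285.
Q is ranked last by the fewest voters, so Q wins.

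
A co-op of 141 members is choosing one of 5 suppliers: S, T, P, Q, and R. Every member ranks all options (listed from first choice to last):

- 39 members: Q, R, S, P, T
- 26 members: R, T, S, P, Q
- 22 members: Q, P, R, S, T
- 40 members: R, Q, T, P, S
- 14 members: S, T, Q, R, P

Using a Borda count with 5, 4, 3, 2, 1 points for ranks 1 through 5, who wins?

S: 39·3 + 26·3 + 22·2 + 40·1 + 14·5 = 349
T: 39·1 + 26·4 + 22·1 + 40·3 + 14·4 = 341
P: 39·2 + 26·2 + 22·4 + 40·2 + 14·1 = 312
Q: 39·5 + 26·1 + 22·5 + 40·4 + 14·3 = 533
R: 39·4 + 26·5 + 22·3 + 40·5 + 14·2 = 580
R has the highest Borda score (580).

R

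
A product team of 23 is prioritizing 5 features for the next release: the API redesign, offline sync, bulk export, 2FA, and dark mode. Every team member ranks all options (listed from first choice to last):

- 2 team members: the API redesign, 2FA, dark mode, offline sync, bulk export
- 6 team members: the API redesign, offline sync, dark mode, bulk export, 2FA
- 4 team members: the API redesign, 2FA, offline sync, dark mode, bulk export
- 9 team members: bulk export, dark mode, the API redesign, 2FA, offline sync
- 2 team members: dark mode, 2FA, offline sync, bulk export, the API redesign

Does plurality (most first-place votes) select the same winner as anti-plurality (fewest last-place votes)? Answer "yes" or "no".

no

Plurality — first-place votes: the API redesign 12, offline sync 0, bulk export 9, 2FA 0, dark mode 2. Winner: the API redesign.
Anti-plurality — last-place votes: the API redesign 2, offline sync 9, bulk export 6, 2FA 6, dark mode 0. Winner: dark mode.
The two methods disagree.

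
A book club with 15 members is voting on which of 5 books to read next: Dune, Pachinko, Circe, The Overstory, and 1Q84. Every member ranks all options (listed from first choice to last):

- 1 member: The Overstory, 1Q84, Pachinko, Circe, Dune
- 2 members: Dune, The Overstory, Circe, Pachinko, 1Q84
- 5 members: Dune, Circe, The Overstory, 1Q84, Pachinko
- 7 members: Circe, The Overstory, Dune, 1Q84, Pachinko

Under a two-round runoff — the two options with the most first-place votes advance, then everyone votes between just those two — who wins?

Circe

Round 1 first-place votes: Dune 7, Pachinko 0, Circe 7, The Overstory 1, 1Q84 0.
Dune and Circe advance.
Runoff: Dune is preferred to Circe by 7 voters; Circe by 8.
Circe wins the runoff.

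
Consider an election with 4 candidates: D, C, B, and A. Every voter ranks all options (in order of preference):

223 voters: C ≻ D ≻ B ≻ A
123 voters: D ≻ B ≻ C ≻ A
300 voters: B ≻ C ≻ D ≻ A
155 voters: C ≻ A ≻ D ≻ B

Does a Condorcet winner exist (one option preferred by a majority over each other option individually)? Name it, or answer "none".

none

Checking pairwise contests:
C beats D 678–123.
B beats C 423–378.
D beats B 501–300.
D beats A 646–155.
Every option loses at least one head-to-head, so there is no Condorcet winner.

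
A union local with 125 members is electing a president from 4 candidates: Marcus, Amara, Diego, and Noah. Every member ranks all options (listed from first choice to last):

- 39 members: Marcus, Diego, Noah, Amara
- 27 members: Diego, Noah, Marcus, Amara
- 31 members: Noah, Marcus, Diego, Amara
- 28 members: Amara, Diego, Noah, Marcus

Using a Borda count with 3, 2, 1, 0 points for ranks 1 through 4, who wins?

Diego

Marcus: 39·3 + 27·1 + 31·2 + 28·0 = 206
Amara: 39·0 + 27·0 + 31·0 + 28·3 = 84
Diego: 39·2 + 27·3 + 31·1 + 28·2 = 246
Noah: 39·1 + 27·2 + 31·3 + 28·1 = 214
Diego has the highest Borda score (246).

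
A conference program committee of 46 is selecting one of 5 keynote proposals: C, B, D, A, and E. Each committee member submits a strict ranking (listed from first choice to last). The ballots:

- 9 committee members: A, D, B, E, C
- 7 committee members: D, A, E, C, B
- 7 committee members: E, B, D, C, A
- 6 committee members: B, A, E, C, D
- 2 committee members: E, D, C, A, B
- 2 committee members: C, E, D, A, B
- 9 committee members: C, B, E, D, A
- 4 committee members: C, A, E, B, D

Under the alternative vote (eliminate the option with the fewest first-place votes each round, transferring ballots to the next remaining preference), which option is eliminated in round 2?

D

Round 1: C 15, B 6, D 7, A 9, E 9. Eliminate B.
Round 2: C 15, D 7, A 15, E 9. Eliminate D.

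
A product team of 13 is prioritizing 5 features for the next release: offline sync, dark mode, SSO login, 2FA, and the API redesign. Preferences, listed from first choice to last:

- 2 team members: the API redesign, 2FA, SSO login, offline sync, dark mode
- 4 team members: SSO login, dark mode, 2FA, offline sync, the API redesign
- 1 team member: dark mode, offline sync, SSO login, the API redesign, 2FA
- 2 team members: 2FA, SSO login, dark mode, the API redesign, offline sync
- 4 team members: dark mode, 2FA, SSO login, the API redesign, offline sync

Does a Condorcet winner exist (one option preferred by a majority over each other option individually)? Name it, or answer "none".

none

Checking pairwise contests:
dark mode beats offline sync 11–2.
SSO login beats dark mode 8–5.
2FA beats SSO login 8–5.
dark mode beats 2FA 9–4.
dark mode beats the API redesign 11–2.
Every option loses at least one head-to-head, so there is no Condorcet winner.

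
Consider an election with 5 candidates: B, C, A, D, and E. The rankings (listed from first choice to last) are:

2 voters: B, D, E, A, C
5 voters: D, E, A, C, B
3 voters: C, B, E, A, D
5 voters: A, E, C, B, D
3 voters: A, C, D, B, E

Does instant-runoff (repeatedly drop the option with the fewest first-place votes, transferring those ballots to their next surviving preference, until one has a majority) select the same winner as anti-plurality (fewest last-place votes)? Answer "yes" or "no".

Instant-runoff — R1 B 2, C 3, A 8, D 5, E 0 (E out); R2 B 2, C 3, A 8, D 5 (B out); R3 C 3, A 8, D 7 (C out); R4 A 11, D 7 (A winner). Winner: A.
Anti-plurality — last-place votes: B 5, C 2, A 0, D 8, E 3. Winner: A.
The two methods agree.

yes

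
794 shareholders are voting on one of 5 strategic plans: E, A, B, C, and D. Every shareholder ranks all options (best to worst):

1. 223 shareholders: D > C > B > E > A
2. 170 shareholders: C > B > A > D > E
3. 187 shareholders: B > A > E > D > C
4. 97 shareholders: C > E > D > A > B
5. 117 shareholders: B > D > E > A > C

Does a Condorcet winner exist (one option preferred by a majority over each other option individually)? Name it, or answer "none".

Checking pairwise contests:
B beats E 697–97.
E beats A 437–357.
C beats B 490–304.
D beats C 527–267.
B beats D 474–320.
Every option loses at least one head-to-head, so there is no Condorcet winner.

none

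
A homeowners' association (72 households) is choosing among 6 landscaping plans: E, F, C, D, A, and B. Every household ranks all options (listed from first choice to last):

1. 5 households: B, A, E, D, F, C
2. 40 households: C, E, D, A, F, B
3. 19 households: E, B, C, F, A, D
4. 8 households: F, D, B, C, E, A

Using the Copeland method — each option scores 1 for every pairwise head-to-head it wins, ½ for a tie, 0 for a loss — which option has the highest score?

E: beats F, D, A, and B; loses to C → score 4.
F: beats B; loses to E, C, D, and A → score 1.
C: beats E, F, D, A, and B → score 5.
D: beats F, A, and B; loses to E and C → score 3.
A: beats F and B; loses to E, C, and D → score 2.
B: loses to E, F, C, D, and A → score 0.
C has the best pairwise record.

C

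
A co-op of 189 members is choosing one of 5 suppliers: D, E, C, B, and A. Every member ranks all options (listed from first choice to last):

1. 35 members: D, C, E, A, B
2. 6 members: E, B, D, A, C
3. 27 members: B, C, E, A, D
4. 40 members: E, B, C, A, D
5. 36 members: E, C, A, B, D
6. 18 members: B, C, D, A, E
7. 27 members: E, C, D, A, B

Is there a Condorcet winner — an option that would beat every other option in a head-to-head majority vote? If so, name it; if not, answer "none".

E

E vs D: 136–53 for E.
E vs C: 109–80 for E.
E vs B: 144–45 for E.
E vs A: 171–18 for E.
E beats every other option head-to-head.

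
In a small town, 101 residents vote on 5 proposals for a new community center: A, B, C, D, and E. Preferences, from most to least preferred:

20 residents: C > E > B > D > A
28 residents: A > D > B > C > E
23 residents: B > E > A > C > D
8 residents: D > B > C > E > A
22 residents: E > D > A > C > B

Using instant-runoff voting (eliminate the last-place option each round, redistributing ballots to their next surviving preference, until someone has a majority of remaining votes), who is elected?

B

Round 1: A 28, B 23, C 20, D 8, E 22. Eliminate D.
Round 2: A 28, B 31, C 20, E 22. Eliminate C.
Round 3: A 28, B 31, E 42. Eliminate A.
Round 4: B 59, E 42. B has a majority.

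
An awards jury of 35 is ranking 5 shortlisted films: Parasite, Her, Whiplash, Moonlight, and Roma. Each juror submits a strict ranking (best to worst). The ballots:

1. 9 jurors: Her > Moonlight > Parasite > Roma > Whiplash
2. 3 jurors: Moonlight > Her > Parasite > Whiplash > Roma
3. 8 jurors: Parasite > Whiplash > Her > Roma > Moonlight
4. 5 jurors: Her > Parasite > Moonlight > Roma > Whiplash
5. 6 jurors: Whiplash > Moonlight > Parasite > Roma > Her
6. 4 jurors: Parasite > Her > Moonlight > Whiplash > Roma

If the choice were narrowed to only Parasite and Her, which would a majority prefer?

Parasite

Voters preferring Parasite to Her: 18; preferring Her to Parasite: 17.
Parasite wins the head-to-head.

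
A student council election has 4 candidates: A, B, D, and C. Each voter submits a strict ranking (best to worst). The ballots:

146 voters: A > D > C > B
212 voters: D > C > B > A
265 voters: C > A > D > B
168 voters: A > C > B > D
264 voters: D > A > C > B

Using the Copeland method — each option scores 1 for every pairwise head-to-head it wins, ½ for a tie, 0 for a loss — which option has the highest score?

A: beats B, D, and C → score 3.
B: loses to A, D, and C → score 0.
D: beats B and C; loses to A → score 2.
C: beats B; loses to A and D → score 1.
A has the best pairwise record.

A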